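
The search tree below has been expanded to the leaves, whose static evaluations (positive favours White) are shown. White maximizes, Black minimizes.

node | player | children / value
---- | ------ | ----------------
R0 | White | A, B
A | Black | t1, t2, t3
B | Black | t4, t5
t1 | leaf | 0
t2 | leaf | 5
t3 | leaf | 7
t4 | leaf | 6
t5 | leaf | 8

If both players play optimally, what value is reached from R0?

A (Black): min(0, 5, 7) = 0
B (Black): min(6, 8) = 6
R0 (White): max(0, 6) = 6

6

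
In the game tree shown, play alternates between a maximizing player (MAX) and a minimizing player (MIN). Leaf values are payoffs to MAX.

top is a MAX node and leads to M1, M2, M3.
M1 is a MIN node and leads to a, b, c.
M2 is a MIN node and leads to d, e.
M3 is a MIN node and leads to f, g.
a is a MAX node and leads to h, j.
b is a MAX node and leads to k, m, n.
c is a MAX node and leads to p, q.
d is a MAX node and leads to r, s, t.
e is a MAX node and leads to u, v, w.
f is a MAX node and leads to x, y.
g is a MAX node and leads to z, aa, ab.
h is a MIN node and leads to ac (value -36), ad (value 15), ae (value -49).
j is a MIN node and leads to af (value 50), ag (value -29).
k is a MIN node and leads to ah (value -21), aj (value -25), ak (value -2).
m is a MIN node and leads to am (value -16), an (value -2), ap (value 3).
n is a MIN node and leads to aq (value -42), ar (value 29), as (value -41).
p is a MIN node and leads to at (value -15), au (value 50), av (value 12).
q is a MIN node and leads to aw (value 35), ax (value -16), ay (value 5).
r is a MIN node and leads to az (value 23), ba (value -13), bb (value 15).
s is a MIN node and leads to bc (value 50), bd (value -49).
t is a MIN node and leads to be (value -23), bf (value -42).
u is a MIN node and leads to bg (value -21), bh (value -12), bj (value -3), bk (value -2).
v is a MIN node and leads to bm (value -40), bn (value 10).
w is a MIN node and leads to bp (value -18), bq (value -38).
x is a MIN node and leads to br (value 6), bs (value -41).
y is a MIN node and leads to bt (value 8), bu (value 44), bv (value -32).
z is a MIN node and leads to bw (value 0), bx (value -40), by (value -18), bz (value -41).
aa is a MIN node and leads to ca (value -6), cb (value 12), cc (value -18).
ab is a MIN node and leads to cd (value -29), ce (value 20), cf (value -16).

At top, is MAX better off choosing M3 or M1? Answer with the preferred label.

x (MIN): min(6, -41) = -41
y (MIN): min(8, 44, -32) = -32
f (MAX): max(-41, -32) = -32
z (MIN): min(0, -40, -18, -41) = -41
aa (MIN): min(-6, 12, -18) = -18
ab (MIN): min(-29, 20, -16) = -29
g (MAX): max(-41, -18, -29) = -18
M3 (MIN): min(-32, -18) = -32
h (MIN): min(-36, 15, -49) = -49
j (MIN): min(50, -29) = -29
a (MAX): max(-49, -29) = -29
k (MIN): min(-21, -25, -2) = -25
m (MIN): min(-16, -2, 3) = -16
n (MIN): min(-42, 29, -41) = -42
b (MAX): max(-25, -16, -42) = -16
p (MIN): min(-15, 50, 12) = -15
q (MIN): min(35, -16, 5) = -16
c (MAX): max(-15, -16) = -15
M1 (MIN): min(-29, -16, -15) = -29
MAX prefers the higher value; M3=-32, M1=-29. M1 is better since -29 > -32.

M1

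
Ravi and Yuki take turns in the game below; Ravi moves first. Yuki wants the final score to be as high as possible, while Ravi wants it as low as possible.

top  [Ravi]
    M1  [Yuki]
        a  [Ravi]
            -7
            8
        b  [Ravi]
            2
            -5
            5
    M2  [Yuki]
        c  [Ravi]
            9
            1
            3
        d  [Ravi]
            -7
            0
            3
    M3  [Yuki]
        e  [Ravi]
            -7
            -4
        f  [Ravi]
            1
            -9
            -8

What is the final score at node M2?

c (Ravi): min(9, 1, 3) = 1
d (Ravi): min(-7, 0, 3) = -7
M2 (Yuki): max(1, -7) = 1

1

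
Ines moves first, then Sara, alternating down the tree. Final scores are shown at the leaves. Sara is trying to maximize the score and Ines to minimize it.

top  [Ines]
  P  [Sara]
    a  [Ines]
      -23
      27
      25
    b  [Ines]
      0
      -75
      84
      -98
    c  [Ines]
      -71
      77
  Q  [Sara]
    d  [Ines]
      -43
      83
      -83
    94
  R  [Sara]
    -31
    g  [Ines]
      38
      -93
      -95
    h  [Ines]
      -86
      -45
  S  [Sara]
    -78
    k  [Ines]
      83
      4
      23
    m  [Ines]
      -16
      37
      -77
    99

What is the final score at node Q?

94

d (Ines): min(-43, 83, -83) = -83
Q (Sara): max(-83, 94) = 94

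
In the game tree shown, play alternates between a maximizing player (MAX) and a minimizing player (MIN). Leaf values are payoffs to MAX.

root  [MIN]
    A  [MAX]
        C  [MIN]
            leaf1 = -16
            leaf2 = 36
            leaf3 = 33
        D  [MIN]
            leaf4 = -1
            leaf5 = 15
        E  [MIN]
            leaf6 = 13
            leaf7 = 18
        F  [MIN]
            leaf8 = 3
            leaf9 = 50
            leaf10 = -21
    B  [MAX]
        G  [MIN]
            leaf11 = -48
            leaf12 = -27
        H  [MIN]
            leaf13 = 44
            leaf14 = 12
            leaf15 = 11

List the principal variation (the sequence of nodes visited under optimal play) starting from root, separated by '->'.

C (MIN): min(-16, 36, 33) = -16
D (MIN): min(-1, 15) = -1
E (MIN): min(13, 18) = 13
F (MIN): min(3, 50, -21) = -21
A (MAX): max(-16, -1, 13, -21) = 13
G (MIN): min(-48, -27) = -48
H (MIN): min(44, 12, 11) = 11
B (MAX): max(-48, 11) = 11
root (MIN): min(13, 11) = 11
At root, MIN picks B (lowest: 11).
At B, MAX picks H (highest: 11).
At H, MIN picks leaf15 (lowest: 11).
Terminal value 11.

root -> B -> H -> leaf15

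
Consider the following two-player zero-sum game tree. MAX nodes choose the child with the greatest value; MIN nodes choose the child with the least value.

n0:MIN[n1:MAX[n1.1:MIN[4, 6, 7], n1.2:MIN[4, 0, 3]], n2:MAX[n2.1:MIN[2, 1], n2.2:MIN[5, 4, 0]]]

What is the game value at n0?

n1.1 (MIN): min(4, 6, 7) = 4
n1.2 (MIN): min(4, 0, 3) = 0
n1 (MAX): max(4, 0) = 4
n2.1 (MIN): min(2, 1) = 1
n2.2 (MIN): min(5, 4, 0) = 0
n2 (MAX): max(1, 0) = 1
n0 (MIN): min(4, 1) = 1

1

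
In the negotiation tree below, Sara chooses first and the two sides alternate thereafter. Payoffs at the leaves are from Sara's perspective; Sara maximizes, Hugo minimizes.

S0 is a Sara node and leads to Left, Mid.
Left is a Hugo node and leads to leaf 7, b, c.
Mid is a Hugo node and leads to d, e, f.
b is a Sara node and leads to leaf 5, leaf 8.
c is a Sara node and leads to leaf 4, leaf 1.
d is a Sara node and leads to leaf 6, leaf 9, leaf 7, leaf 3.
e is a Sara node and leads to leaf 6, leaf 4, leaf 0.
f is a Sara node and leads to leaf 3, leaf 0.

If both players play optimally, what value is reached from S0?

4

b (Sara): max(5, 8) = 8
c (Sara): max(4, 1) = 4
Left (Hugo): min(7, 8, 4) = 4
d (Sara): max(6, 9, 7, 3) = 9
e (Sara): max(6, 4, 0) = 6
f (Sara): max(3, 0) = 3
Mid (Hugo): min(9, 6, 3) = 3
S0 (Sara): max(4, 3) = 4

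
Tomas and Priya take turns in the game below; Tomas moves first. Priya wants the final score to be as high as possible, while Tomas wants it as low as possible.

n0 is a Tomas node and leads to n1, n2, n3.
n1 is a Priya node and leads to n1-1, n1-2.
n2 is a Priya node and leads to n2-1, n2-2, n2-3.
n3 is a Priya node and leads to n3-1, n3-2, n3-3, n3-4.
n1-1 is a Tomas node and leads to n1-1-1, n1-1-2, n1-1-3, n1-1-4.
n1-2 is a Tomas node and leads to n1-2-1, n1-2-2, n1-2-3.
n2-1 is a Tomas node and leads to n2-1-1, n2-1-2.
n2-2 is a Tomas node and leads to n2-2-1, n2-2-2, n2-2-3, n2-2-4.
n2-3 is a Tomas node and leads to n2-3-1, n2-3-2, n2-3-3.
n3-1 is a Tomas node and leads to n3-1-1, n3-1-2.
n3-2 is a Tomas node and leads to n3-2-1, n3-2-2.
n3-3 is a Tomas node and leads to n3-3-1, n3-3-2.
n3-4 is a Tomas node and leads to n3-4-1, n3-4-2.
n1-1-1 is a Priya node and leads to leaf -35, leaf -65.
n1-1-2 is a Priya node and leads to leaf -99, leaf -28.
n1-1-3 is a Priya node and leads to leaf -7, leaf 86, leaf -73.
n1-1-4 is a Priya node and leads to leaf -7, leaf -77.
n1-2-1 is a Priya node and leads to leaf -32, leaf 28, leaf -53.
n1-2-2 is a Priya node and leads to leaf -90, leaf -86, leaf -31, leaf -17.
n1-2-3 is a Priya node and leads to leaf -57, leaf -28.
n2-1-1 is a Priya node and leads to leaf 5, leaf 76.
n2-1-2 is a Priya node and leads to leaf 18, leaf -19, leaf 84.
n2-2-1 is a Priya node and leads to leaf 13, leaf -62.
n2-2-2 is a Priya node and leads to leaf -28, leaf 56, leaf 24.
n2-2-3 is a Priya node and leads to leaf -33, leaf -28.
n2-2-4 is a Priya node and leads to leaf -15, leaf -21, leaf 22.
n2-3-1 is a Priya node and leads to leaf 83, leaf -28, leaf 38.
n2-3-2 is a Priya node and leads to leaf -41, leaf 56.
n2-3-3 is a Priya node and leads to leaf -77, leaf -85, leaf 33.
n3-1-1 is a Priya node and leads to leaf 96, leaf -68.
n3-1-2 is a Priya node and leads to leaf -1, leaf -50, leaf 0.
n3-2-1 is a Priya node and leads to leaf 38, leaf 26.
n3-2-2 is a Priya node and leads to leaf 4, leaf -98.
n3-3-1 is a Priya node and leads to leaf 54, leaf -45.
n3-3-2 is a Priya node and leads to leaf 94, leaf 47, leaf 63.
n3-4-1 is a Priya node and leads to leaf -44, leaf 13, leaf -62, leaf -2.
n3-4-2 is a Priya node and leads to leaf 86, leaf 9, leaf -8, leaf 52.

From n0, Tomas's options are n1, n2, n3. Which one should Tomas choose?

n1

n1-1-1 (Priya): max(-35, -65) = -35
n1-1-2 (Priya): max(-99, -28) = -28
n1-1-3 (Priya): max(-7, 86, -73) = 86
n1-1-4 (Priya): max(-7, -77) = -7
n1-1 (Tomas): min(-35, -28, 86, -7) = -35
n1-2-1 (Priya): max(-32, 28, -53) = 28
n1-2-2 (Priya): max(-90, -86, -31, -17) = -17
n1-2-3 (Priya): max(-57, -28) = -28
n1-2 (Tomas): min(28, -17, -28) = -28
n1 (Priya): max(-35, -28) = -28
n2-1-1 (Priya): max(5, 76) = 76
n2-1-2 (Priya): max(18, -19, 84) = 84
n2-1 (Tomas): min(76, 84) = 76
n2-2-1 (Priya): max(13, -62) = 13
n2-2-2 (Priya): max(-28, 56, 24) = 56
n2-2-3 (Priya): max(-33, -28) = -28
n2-2-4 (Priya): max(-15, -21, 22) = 22
n2-2 (Tomas): min(13, 56, -28, 22) = -28
n2-3-1 (Priya): max(83, -28, 38) = 83
n2-3-2 (Priya): max(-41, 56) = 56
n2-3-3 (Priya): max(-77, -85, 33) = 33
n2-3 (Tomas): min(83, 56, 33) = 33
n2 (Priya): max(76, -28, 33) = 76
n3-1-1 (Priya): max(96, -68) = 96
n3-1-2 (Priya): max(-1, -50, 0) = 0
n3-1 (Tomas): min(96, 0) = 0
n3-2-1 (Priya): max(38, 26) = 38
n3-2-2 (Priya): max(4, -98) = 4
n3-2 (Tomas): min(38, 4) = 4
n3-3-1 (Priya): max(54, -45) = 54
n3-3-2 (Priya): max(94, 47, 63) = 94
n3-3 (Tomas): min(54, 94) = 54
n3-4-1 (Priya): max(-44, 13, -62, -2) = 13
n3-4-2 (Priya): max(86, 9, -8, 52) = 86
n3-4 (Tomas): min(13, 86) = 13
n3 (Priya): max(0, 4, 54, 13) = 54
n0 (Tomas): min(-28, 76, 54) = -28
Tomas at n0 wants the lowest of {n1=-28, n2=76, n3=54}, so chooses n1.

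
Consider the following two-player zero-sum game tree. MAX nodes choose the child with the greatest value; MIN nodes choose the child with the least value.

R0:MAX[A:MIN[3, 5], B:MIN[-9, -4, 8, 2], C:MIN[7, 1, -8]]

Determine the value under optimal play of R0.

3

A (MIN): min(3, 5) = 3
B (MIN): min(-9, -4, 8, 2) = -9
C (MIN): min(7, 1, -8) = -8
R0 (MAX): max(3, -9, -8) = 3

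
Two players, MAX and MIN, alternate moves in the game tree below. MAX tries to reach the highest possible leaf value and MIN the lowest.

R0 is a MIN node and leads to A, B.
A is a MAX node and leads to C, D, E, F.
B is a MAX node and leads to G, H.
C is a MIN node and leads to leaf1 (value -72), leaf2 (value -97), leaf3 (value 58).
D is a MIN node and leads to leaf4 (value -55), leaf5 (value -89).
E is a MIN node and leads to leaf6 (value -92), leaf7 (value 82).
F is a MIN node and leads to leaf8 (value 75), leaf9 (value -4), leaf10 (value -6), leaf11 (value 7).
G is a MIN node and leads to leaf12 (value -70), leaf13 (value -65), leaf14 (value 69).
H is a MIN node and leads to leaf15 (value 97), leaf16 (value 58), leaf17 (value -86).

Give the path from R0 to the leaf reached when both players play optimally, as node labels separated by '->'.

C (MIN): min(-72, -97, 58) = -97
D (MIN): min(-55, -89) = -89
E (MIN): min(-92, 82) = -92
F (MIN): min(75, -4, -6, 7) = -6
A (MAX): max(-97, -89, -92, -6) = -6
G (MIN): min(-70, -65, 69) = -70
H (MIN): min(97, 58, -86) = -86
B (MAX): max(-70, -86) = -70
R0 (MIN): min(-6, -70) = -70
At R0, MIN picks B (lowest: -70).
At B, MAX picks G (highest: -70).
At G, MIN picks leaf12 (lowest: -70).
Terminal value -70.

R0 -> B -> G -> leaf12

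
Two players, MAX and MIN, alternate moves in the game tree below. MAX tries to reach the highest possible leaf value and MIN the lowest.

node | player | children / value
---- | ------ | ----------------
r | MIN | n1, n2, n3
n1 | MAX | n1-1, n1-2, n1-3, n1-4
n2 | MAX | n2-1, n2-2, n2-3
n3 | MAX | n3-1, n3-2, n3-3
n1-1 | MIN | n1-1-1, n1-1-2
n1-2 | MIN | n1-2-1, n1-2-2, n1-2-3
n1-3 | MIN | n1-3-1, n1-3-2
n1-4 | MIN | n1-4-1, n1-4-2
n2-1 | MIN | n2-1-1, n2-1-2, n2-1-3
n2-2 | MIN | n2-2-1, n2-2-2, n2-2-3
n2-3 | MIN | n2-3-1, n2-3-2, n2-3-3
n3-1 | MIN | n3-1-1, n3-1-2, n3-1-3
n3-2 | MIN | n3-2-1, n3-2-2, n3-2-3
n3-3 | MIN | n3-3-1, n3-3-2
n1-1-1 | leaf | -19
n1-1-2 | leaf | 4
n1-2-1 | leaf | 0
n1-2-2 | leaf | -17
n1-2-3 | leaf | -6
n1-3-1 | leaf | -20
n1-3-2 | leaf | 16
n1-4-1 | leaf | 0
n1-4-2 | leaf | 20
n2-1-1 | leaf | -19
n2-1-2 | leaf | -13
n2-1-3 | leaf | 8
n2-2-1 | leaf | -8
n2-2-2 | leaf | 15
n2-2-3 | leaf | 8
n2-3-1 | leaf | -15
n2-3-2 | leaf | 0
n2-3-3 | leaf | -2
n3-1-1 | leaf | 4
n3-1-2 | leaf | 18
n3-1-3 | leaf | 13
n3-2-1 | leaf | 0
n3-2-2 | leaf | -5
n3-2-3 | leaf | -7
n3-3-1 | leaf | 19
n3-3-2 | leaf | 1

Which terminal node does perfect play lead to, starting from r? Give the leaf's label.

n1-1 (MIN): min(-19, 4) = -19
n1-2 (MIN): min(0, -17, -6) = -17
n1-3 (MIN): min(-20, 16) = -20
n1-4 (MIN): min(0, 20) = 0
n1 (MAX): max(-19, -17, -20, 0) = 0
n2-1 (MIN): min(-19, -13, 8) = -19
n2-2 (MIN): min(-8, 15, 8) = -8
n2-3 (MIN): min(-15, 0, -2) = -15
n2 (MAX): max(-19, -8, -15) = -8
n3-1 (MIN): min(4, 18, 13) = 4
n3-2 (MIN): min(0, -5, -7) = -7
n3-3 (MIN): min(19, 1) = 1
n3 (MAX): max(4, -7, 1) = 4
r (MIN): min(0, -8, 4) = -8
At r, MIN picks n2 (lowest: -8).
At n2, MAX picks n2-2 (highest: -8).
At n2-2, MIN picks n2-2-1 (lowest: -8).
Terminal value -8.

n2-2-1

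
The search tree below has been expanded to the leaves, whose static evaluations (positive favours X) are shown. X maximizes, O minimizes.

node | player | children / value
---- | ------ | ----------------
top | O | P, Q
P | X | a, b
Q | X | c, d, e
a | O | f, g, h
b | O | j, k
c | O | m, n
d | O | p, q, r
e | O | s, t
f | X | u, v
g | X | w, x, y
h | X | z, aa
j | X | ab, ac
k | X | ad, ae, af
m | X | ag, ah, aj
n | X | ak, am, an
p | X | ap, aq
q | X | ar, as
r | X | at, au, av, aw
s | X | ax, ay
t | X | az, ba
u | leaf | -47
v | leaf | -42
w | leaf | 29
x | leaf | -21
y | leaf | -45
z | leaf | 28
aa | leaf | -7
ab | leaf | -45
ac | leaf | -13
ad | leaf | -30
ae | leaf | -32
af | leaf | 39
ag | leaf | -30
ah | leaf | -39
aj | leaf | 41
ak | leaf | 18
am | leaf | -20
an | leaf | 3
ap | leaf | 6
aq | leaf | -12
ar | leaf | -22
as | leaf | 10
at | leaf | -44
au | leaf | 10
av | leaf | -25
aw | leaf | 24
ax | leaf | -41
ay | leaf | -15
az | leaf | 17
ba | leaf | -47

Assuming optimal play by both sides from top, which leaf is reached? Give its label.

f (X): max(-47, -42) = -42
g (X): max(29, -21, -45) = 29
h (X): max(28, -7) = 28
a (O): min(-42, 29, 28) = -42
j (X): max(-45, -13) = -13
k (X): max(-30, -32, 39) = 39
b (O): min(-13, 39) = -13
P (X): max(-42, -13) = -13
m (X): max(-30, -39, 41) = 41
n (X): max(18, -20, 3) = 18
c (O): min(41, 18) = 18
p (X): max(6, -12) = 6
q (X): max(-22, 10) = 10
r (X): max(-44, 10, -25, 24) = 24
d (O): min(6, 10, 24) = 6
s (X): max(-41, -15) = -15
t (X): max(17, -47) = 17
e (O): min(-15, 17) = -15
Q (X): max(18, 6, -15) = 18
top (O): min(-13, 18) = -13
At top, O picks P (lowest: -13).
At P, X picks b (highest: -13).
At b, O picks j (lowest: -13).
At j, X picks ac (highest: -13).
Terminal value -13.

ac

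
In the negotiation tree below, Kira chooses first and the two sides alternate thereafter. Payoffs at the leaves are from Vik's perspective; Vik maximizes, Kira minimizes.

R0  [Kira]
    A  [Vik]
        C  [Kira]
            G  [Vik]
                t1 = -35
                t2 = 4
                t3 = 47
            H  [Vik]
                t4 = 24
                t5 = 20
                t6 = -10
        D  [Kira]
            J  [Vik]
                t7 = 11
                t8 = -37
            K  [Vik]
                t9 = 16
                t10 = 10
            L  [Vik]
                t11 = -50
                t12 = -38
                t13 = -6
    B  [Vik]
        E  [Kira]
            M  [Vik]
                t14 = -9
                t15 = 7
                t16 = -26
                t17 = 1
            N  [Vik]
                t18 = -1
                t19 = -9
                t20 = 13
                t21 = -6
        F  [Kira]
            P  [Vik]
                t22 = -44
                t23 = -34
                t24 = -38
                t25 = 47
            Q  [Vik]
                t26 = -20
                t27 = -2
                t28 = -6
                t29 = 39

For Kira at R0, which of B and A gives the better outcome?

A

M (Vik): max(-9, 7, -26, 1) = 7
N (Vik): max(-1, -9, 13, -6) = 13
E (Kira): min(7, 13) = 7
P (Vik): max(-44, -34, -38, 47) = 47
Q (Vik): max(-20, -2, -6, 39) = 39
F (Kira): min(47, 39) = 39
B (Vik): max(7, 39) = 39
G (Vik): max(-35, 4, 47) = 47
H (Vik): max(24, 20, -10) = 24
C (Kira): min(47, 24) = 24
J (Vik): max(11, -37) = 11
K (Vik): max(16, 10) = 16
L (Vik): max(-50, -38, -6) = -6
D (Kira): min(11, 16, -6) = -6
A (Vik): max(24, -6) = 24
Kira prefers the lower value; B=39, A=24. A is better since 24 < 39.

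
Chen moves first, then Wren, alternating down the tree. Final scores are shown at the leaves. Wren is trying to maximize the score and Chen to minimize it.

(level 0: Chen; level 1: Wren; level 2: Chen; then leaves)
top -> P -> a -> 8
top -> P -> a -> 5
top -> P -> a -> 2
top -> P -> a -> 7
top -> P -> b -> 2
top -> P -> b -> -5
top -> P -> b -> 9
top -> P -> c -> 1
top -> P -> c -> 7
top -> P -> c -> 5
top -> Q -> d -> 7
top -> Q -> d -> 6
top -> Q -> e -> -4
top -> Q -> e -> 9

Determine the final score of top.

2

a (Chen): min(8, 5, 2, 7) = 2
b (Chen): min(2, -5, 9) = -5
c (Chen): min(1, 7, 5) = 1
P (Wren): max(2, -5, 1) = 2
d (Chen): min(7, 6) = 6
e (Chen): min(-4, 9) = -4
Q (Wren): max(6, -4) = 6
top (Chen): min(2, 6) = 2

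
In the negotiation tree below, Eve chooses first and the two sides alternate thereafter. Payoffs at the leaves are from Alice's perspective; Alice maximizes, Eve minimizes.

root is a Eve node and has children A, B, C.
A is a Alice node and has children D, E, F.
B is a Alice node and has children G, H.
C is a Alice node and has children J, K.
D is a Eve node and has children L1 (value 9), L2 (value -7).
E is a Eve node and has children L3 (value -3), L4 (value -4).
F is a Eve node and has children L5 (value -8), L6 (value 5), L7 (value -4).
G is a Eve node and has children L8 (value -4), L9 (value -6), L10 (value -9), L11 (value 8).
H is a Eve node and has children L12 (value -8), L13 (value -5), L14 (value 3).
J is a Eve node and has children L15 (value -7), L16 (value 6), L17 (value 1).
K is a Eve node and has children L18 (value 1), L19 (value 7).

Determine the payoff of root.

-8

D (Eve): min(9, -7) = -7
E (Eve): min(-3, -4) = -4
F (Eve): min(-8, 5, -4) = -8
A (Alice): max(-7, -4, -8) = -4
G (Eve): min(-4, -6, -9, 8) = -9
H (Eve): min(-8, -5, 3) = -8
B (Alice): max(-9, -8) = -8
J (Eve): min(-7, 6, 1) = -7
K (Eve): min(1, 7) = 1
C (Alice): max(-7, 1) = 1
root (Eve): min(-4, -8, 1) = -8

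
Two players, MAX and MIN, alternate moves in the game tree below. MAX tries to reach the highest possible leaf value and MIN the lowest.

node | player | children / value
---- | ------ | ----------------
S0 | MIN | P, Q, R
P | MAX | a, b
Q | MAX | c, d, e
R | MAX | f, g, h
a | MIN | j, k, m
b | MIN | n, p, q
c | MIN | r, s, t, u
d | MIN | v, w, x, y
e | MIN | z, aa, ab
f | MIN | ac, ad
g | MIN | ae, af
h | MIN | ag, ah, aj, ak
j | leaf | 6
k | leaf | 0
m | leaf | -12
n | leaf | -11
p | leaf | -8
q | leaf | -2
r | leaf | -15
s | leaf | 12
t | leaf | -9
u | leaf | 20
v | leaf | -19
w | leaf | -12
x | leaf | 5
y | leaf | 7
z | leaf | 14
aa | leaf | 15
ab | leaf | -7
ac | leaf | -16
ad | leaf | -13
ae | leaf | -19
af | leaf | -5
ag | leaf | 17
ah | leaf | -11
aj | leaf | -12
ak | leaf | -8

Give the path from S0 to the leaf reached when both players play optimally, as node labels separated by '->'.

S0 -> R -> h -> aj

a (MIN): min(6, 0, -12) = -12
b (MIN): min(-11, -8, -2) = -11
P (MAX): max(-12, -11) = -11
c (MIN): min(-15, 12, -9, 20) = -15
d (MIN): min(-19, -12, 5, 7) = -19
e (MIN): min(14, 15, -7) = -7
Q (MAX): max(-15, -19, -7) = -7
f (MIN): min(-16, -13) = -16
g (MIN): min(-19, -5) = -19
h (MIN): min(17, -11, -12, -8) = -12
R (MAX): max(-16, -19, -12) = -12
S0 (MIN): min(-11, -7, -12) = -12
At S0, MIN picks R (lowest: -12).
At R, MAX picks h (highest: -12).
At h, MIN picks aj (lowest: -12).
Terminal value -12.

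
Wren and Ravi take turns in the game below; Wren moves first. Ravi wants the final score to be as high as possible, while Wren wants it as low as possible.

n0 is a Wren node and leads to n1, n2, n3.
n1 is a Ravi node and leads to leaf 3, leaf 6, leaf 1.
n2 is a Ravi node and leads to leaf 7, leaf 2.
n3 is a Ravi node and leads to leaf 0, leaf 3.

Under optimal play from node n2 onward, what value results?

n2 (Ravi): max(7, 2) = 7

7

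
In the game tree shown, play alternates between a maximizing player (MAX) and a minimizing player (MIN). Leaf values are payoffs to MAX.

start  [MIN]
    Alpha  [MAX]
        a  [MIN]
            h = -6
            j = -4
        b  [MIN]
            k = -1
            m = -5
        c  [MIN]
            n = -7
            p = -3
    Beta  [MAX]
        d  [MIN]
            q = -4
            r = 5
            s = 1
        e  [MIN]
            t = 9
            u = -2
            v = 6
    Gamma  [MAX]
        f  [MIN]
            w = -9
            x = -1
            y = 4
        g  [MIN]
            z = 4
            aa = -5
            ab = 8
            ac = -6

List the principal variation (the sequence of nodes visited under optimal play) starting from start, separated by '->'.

a (MIN): min(-6, -4) = -6
b (MIN): min(-1, -5) = -5
c (MIN): min(-7, -3) = -7
Alpha (MAX): max(-6, -5, -7) = -5
d (MIN): min(-4, 5, 1) = -4
e (MIN): min(9, -2, 6) = -2
Beta (MAX): max(-4, -2) = -2
f (MIN): min(-9, -1, 4) = -9
g (MIN): min(4, -5, 8, -6) = -6
Gamma (MAX): max(-9, -6) = -6
start (MIN): min(-5, -2, -6) = -6
At start, MIN picks Gamma (lowest: -6).
At Gamma, MAX picks g (highest: -6).
At g, MIN picks ac (lowest: -6).
Terminal value -6.

start -> Gamma -> g -> ac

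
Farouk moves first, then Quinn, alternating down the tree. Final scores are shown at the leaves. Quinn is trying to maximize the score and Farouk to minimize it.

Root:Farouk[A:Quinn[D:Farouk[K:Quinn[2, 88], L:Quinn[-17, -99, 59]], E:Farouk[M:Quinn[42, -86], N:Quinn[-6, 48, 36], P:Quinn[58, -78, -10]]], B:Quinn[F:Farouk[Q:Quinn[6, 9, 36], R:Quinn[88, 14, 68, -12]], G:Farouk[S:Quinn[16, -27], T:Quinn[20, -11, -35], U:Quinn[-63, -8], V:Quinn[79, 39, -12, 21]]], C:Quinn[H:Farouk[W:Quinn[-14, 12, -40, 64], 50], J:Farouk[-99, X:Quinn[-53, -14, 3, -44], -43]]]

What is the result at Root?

K (Quinn): max(2, 88) = 88
L (Quinn): max(-17, -99, 59) = 59
D (Farouk): min(88, 59) = 59
M (Quinn): max(42, -86) = 42
N (Quinn): max(-6, 48, 36) = 48
P (Quinn): max(58, -78, -10) = 58
E (Farouk): min(42, 48, 58) = 42
A (Quinn): max(59, 42) = 59
Q (Quinn): max(6, 9, 36) = 36
R (Quinn): max(88, 14, 68, -12) = 88
F (Farouk): min(36, 88) = 36
S (Quinn): max(16, -27) = 16
T (Quinn): max(20, -11, -35) = 20
U (Quinn): max(-63, -8) = -8
V (Quinn): max(79, 39, -12, 21) = 79
G (Farouk): min(16, 20, -8, 79) = -8
B (Quinn): max(36, -8) = 36
W (Quinn): max(-14, 12, -40, 64) = 64
H (Farouk): min(64, 50) = 50
X (Quinn): max(-53, -14, 3, -44) = 3
J (Farouk): min(-99, 3, -43) = -99
C (Quinn): max(50, -99) = 50
Root (Farouk): min(59, 36, 50) = 36

36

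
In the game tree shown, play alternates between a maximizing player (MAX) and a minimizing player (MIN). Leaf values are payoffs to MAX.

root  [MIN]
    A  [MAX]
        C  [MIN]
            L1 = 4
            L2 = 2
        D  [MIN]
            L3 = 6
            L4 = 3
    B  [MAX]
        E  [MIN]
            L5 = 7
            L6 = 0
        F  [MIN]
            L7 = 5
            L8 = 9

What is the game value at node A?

C (MIN): min(4, 2) = 2
D (MIN): min(6, 3) = 3
A (MAX): max(2, 3) = 3

3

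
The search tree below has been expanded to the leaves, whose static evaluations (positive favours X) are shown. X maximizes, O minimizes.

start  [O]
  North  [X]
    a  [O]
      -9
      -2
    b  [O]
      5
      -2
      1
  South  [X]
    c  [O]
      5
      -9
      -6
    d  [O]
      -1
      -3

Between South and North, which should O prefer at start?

c (O): min(5, -9, -6) = -9
d (O): min(-1, -3) = -3
South (X): max(-9, -3) = -3
a (O): min(-9, -2) = -9
b (O): min(5, -2, 1) = -2
North (X): max(-9, -2) = -2
O prefers the lower value; South=-3, North=-2. South is better since -3 < -2.

South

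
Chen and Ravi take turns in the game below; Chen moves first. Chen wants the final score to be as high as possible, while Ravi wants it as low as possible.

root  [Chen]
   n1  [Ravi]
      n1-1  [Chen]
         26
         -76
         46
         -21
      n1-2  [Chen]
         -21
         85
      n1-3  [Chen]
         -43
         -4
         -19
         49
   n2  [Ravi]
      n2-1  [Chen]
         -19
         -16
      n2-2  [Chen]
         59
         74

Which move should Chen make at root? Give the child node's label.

n1-1 (Chen): max(26, -76, 46, -21) = 46
n1-2 (Chen): max(-21, 85) = 85
n1-3 (Chen): max(-43, -4, -19, 49) = 49
n1 (Ravi): min(46, 85, 49) = 46
n2-1 (Chen): max(-19, -16) = -16
n2-2 (Chen): max(59, 74) = 74
n2 (Ravi): min(-16, 74) = -16
root (Chen): max(46, -16) = 46
Chen at root wants the highest of {n1=46, n2=-16}, so chooses n1.

n1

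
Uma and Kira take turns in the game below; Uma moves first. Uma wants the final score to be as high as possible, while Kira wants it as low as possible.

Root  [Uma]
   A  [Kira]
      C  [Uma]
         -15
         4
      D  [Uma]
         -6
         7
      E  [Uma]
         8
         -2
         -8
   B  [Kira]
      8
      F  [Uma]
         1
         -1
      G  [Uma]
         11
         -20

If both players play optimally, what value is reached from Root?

C (Uma): max(-15, 4) = 4
D (Uma): max(-6, 7) = 7
E (Uma): max(8, -2, -8) = 8
A (Kira): min(4, 7, 8) = 4
F (Uma): max(1, -1) = 1
G (Uma): max(11, -20) = 11
B (Kira): min(8, 1, 11) = 1
Root (Uma): max(4, 1) = 4

4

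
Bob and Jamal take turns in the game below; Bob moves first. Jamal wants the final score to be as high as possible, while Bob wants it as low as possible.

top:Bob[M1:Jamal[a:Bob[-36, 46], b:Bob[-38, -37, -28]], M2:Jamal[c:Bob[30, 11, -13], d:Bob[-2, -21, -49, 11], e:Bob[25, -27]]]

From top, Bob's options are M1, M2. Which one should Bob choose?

a (Bob): min(-36, 46) = -36
b (Bob): min(-38, -37, -28) = -38
M1 (Jamal): max(-36, -38) = -36
c (Bob): min(30, 11, -13) = -13
d (Bob): min(-2, -21, -49, 11) = -49
e (Bob): min(25, -27) = -27
M2 (Jamal): max(-13, -49, -27) = -13
top (Bob): min(-36, -13) = -36
Bob at top wants the lowest of {M1=-36, M2=-13}, so chooses M1.

M1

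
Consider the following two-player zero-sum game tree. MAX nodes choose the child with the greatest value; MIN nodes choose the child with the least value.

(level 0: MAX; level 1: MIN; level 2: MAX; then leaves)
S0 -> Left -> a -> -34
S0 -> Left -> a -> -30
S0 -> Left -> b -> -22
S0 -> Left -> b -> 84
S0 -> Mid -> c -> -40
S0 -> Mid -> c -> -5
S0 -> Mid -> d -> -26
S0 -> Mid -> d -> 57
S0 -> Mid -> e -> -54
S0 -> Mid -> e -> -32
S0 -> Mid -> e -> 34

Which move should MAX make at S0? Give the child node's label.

Mid

a (MAX): max(-34, -30) = -30
b (MAX): max(-22, 84) = 84
Left (MIN): min(-30, 84) = -30
c (MAX): max(-40, -5) = -5
d (MAX): max(-26, 57) = 57
e (MAX): max(-54, -32, 34) = 34
Mid (MIN): min(-5, 57, 34) = -5
S0 (MAX): max(-30, -5) = -5
MAX at S0 wants the highest of {Left=-30, Mid=-5}, so chooses Mid.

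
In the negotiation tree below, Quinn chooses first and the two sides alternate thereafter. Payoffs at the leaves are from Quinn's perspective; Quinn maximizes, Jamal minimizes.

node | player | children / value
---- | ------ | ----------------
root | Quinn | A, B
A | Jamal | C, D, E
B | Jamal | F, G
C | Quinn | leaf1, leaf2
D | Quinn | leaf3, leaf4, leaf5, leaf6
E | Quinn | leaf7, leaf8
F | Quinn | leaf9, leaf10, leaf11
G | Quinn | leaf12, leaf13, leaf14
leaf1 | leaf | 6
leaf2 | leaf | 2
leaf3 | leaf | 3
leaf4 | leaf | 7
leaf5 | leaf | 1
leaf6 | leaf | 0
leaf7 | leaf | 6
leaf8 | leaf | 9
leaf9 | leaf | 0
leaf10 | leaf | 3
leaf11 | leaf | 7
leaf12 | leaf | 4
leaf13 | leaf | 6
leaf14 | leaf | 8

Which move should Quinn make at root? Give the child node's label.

C (Quinn): max(6, 2) = 6
D (Quinn): max(3, 7, 1, 0) = 7
E (Quinn): max(6, 9) = 9
A (Jamal): min(6, 7, 9) = 6
F (Quinn): max(0, 3, 7) = 7
G (Quinn): max(4, 6, 8) = 8
B (Jamal): min(7, 8) = 7
root (Quinn): max(6, 7) = 7
Quinn at root wants the highest of {A=6, B=7}, so chooses B.

B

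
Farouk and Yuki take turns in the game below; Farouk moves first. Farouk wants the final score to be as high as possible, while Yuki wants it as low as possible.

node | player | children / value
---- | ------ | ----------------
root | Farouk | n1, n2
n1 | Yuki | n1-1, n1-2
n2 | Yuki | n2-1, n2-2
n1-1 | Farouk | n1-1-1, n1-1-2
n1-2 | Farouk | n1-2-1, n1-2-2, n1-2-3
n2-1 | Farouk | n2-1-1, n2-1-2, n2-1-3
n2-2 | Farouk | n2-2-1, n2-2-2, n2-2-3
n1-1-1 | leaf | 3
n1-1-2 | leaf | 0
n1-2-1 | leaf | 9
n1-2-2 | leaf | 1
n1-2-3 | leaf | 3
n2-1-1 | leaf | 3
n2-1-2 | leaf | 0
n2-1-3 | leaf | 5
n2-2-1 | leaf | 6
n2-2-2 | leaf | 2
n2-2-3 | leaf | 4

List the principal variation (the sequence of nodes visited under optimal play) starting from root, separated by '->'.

root -> n2 -> n2-1 -> n2-1-3

n1-1 (Farouk): max(3, 0) = 3
n1-2 (Farouk): max(9, 1, 3) = 9
n1 (Yuki): min(3, 9) = 3
n2-1 (Farouk): max(3, 0, 5) = 5
n2-2 (Farouk): max(6, 2, 4) = 6
n2 (Yuki): min(5, 6) = 5
root (Farouk): max(3, 5) = 5
At root, Farouk picks n2 (highest: 5).
At n2, Yuki picks n2-1 (lowest: 5).
At n2-1, Farouk picks n2-1-3 (highest: 5).
Terminal value 5.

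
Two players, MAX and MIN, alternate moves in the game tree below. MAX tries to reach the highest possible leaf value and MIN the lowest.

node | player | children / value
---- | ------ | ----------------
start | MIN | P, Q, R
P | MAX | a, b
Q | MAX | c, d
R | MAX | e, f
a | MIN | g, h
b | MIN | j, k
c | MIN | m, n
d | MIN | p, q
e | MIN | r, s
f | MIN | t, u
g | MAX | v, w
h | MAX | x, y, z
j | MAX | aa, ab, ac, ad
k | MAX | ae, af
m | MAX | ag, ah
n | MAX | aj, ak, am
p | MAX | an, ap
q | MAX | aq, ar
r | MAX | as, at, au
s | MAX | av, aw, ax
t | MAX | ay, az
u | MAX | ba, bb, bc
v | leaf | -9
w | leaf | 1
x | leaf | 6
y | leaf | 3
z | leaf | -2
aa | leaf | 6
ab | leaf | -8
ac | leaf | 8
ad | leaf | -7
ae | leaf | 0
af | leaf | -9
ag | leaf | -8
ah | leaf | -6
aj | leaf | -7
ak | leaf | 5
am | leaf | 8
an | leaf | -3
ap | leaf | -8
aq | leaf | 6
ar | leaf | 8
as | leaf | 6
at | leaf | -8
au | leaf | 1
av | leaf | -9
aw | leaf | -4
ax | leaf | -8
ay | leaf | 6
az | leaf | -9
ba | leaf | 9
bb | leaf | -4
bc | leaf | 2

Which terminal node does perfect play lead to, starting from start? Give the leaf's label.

an

g (MAX): max(-9, 1) = 1
h (MAX): max(6, 3, -2) = 6
a (MIN): min(1, 6) = 1
j (MAX): max(6, -8, 8, -7) = 8
k (MAX): max(0, -9) = 0
b (MIN): min(8, 0) = 0
P (MAX): max(1, 0) = 1
m (MAX): max(-8, -6) = -6
n (MAX): max(-7, 5, 8) = 8
c (MIN): min(-6, 8) = -6
p (MAX): max(-3, -8) = -3
q (MAX): max(6, 8) = 8
d (MIN): min(-3, 8) = -3
Q (MAX): max(-6, -3) = -3
r (MAX): max(6, -8, 1) = 6
s (MAX): max(-9, -4, -8) = -4
e (MIN): min(6, -4) = -4
t (MAX): max(6, -9) = 6
u (MAX): max(9, -4, 2) = 9
f (MIN): min(6, 9) = 6
R (MAX): max(-4, 6) = 6
start (MIN): min(1, -3, 6) = -3
At start, MIN picks Q (lowest: -3).
At Q, MAX picks d (highest: -3).
At d, MIN picks p (lowest: -3).
At p, MAX picks an (highest: -3).
Terminal value -3.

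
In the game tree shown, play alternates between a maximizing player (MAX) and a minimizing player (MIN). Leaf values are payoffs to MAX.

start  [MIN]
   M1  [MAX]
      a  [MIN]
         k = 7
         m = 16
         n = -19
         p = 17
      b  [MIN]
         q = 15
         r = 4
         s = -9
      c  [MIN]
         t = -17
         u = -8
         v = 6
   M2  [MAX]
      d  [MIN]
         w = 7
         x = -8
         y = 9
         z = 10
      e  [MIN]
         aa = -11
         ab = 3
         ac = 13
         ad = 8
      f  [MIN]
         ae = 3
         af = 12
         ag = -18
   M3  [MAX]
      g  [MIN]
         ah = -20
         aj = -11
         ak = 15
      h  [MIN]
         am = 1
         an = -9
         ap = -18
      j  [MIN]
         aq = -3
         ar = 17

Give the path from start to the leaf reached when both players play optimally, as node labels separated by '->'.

a (MIN): min(7, 16, -19, 17) = -19
b (MIN): min(15, 4, -9) = -9
c (MIN): min(-17, -8, 6) = -17
M1 (MAX): max(-19, -9, -17) = -9
d (MIN): min(7, -8, 9, 10) = -8
e (MIN): min(-11, 3, 13, 8) = -11
f (MIN): min(3, 12, -18) = -18
M2 (MAX): max(-8, -11, -18) = -8
g (MIN): min(-20, -11, 15) = -20
h (MIN): min(1, -9, -18) = -18
j (MIN): min(-3, 17) = -3
M3 (MAX): max(-20, -18, -3) = -3
start (MIN): min(-9, -8, -3) = -9
At start, MIN picks M1 (lowest: -9).
At M1, MAX picks b (highest: -9).
At b, MIN picks s (lowest: -9).
Terminal value -9.

start -> M1 -> b -> s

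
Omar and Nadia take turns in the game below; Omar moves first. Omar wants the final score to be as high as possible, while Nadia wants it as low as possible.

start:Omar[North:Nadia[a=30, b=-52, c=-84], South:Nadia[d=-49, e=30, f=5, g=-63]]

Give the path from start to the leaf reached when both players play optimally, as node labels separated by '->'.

North (Nadia): min(30, -52, -84) = -84
South (Nadia): min(-49, 30, 5, -63) = -63
start (Omar): max(-84, -63) = -63
At start, Omar picks South (highest: -63).
At South, Nadia picks g (lowest: -63).
Terminal value -63.

start -> South -> g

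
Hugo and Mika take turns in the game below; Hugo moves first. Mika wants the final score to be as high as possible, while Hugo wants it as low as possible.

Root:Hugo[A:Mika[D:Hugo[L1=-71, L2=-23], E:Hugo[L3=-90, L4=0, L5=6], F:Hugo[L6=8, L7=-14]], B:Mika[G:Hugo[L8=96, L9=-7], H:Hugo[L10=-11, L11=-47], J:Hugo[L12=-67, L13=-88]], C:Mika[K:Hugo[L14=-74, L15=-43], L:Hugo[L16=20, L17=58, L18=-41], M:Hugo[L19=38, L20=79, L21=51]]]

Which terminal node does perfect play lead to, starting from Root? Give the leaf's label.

L7

D (Hugo): min(-71, -23) = -71
E (Hugo): min(-90, 0, 6) = -90
F (Hugo): min(8, -14) = -14
A (Mika): max(-71, -90, -14) = -14
G (Hugo): min(96, -7) = -7
H (Hugo): min(-11, -47) = -47
J (Hugo): min(-67, -88) = -88
B (Mika): max(-7, -47, -88) = -7
K (Hugo): min(-74, -43) = -74
L (Hugo): min(20, 58, -41) = -41
M (Hugo): min(38, 79, 51) = 38
C (Mika): max(-74, -41, 38) = 38
Root (Hugo): min(-14, -7, 38) = -14
At Root, Hugo picks A (lowest: -14).
At A, Mika picks F (highest: -14).
At F, Hugo picks L7 (lowest: -14).
Terminal value -14.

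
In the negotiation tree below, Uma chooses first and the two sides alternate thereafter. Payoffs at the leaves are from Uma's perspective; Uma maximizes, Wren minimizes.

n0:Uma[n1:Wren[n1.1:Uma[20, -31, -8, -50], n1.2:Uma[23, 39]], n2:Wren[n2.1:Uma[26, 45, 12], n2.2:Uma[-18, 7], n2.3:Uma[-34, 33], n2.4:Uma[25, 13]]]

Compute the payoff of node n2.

n2.1 (Uma): max(26, 45, 12) = 45
n2.2 (Uma): max(-18, 7) = 7
n2.3 (Uma): max(-34, 33) = 33
n2.4 (Uma): max(25, 13) = 25
n2 (Wren): min(45, 7, 33, 25) = 7

7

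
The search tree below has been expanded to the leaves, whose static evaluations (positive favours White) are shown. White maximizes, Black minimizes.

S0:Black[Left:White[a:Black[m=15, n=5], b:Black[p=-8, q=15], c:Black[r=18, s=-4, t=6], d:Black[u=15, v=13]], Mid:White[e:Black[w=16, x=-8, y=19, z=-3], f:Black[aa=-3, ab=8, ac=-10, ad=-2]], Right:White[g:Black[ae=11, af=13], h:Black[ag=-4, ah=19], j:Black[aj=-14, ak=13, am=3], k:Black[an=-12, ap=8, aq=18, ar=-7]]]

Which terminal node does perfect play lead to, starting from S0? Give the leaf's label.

x

a (Black): min(15, 5) = 5
b (Black): min(-8, 15) = -8
c (Black): min(18, -4, 6) = -4
d (Black): min(15, 13) = 13
Left (White): max(5, -8, -4, 13) = 13
e (Black): min(16, -8, 19, -3) = -8
f (Black): min(-3, 8, -10, -2) = -10
Mid (White): max(-8, -10) = -8
g (Black): min(11, 13) = 11
h (Black): min(-4, 19) = -4
j (Black): min(-14, 13, 3) = -14
k (Black): min(-12, 8, 18, -7) = -12
Right (White): max(11, -4, -14, -12) = 11
S0 (Black): min(13, -8, 11) = -8
At S0, Black picks Mid (lowest: -8).
At Mid, White picks e (highest: -8).
At e, Black picks x (lowest: -8).
Terminal value -8.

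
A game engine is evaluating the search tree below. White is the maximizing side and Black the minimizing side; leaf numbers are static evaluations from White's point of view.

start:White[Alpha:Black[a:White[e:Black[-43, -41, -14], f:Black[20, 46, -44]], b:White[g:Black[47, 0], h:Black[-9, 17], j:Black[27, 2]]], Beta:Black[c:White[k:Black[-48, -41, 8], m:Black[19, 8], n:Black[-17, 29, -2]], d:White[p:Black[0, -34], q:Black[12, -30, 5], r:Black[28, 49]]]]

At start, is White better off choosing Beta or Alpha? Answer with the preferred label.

Beta

k (Black): min(-48, -41, 8) = -48
m (Black): min(19, 8) = 8
n (Black): min(-17, 29, -2) = -17
c (White): max(-48, 8, -17) = 8
p (Black): min(0, -34) = -34
q (Black): min(12, -30, 5) = -30
r (Black): min(28, 49) = 28
d (White): max(-34, -30, 28) = 28
Beta (Black): min(8, 28) = 8
e (Black): min(-43, -41, -14) = -43
f (Black): min(20, 46, -44) = -44
a (White): max(-43, -44) = -43
g (Black): min(47, 0) = 0
h (Black): min(-9, 17) = -9
j (Black): min(27, 2) = 2
b (White): max(0, -9, 2) = 2
Alpha (Black): min(-43, 2) = -43
White prefers the higher value; Beta=8, Alpha=-43. Beta is better since 8 > -43.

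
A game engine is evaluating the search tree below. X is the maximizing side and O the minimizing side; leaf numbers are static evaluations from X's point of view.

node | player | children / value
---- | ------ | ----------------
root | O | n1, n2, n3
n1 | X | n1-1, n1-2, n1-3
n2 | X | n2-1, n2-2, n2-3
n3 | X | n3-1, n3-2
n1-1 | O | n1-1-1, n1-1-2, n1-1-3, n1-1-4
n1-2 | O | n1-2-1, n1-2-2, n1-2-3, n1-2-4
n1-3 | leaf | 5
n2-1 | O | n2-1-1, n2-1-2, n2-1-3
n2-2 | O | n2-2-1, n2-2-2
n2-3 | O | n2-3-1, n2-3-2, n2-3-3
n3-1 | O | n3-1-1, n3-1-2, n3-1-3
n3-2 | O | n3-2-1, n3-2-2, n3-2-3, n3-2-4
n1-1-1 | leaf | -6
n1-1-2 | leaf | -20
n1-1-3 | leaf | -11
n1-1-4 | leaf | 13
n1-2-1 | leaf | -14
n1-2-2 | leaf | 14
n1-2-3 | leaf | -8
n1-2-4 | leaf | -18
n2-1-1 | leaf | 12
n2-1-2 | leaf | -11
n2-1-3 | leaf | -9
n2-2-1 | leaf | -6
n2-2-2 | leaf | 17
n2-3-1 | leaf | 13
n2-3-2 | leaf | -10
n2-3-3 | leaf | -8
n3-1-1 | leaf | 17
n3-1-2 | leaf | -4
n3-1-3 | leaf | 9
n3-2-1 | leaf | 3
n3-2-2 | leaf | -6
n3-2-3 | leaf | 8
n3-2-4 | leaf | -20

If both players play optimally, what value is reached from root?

n1-1 (O): min(-6, -20, -11, 13) = -20
n1-2 (O): min(-14, 14, -8, -18) = -18
n1 (X): max(-20, -18, 5) = 5
n2-1 (O): min(12, -11, -9) = -11
n2-2 (O): min(-6, 17) = -6
n2-3 (O): min(13, -10, -8) = -10
n2 (X): max(-11, -6, -10) = -6
n3-1 (O): min(17, -4, 9) = -4
n3-2 (O): min(3, -6, 8, -20) = -20
n3 (X): max(-4, -20) = -4
root (O): min(5, -6, -4) = -6

-6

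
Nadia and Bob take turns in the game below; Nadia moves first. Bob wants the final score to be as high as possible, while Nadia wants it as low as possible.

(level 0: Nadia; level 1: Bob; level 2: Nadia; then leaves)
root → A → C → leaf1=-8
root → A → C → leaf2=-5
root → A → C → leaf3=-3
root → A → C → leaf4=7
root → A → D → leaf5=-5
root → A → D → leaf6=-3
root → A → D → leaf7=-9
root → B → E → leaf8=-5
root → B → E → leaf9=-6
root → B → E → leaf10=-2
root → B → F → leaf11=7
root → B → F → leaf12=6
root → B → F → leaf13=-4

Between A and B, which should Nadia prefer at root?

C (Nadia): min(-8, -5, -3, 7) = -8
D (Nadia): min(-5, -3, -9) = -9
A (Bob): max(-8, -9) = -8
E (Nadia): min(-5, -6, -2) = -6
F (Nadia): min(7, 6, -4) = -4
B (Bob): max(-6, -4) = -4
Nadia prefers the lower value; A=-8, B=-4. A is better since -8 < -4.

A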